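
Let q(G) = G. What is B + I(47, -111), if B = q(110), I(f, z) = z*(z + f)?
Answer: 7214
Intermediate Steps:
I(f, z) = z*(f + z)
B = 110
B + I(47, -111) = 110 - 111*(47 - 111) = 110 - 111*(-64) = 110 + 7104 = 7214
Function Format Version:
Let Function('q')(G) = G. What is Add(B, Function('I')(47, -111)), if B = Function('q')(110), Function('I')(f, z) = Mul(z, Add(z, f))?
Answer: 7214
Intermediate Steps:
Function('I')(f, z) = Mul(z, Add(f, z))
B = 110
Add(B, Function('I')(47, -111)) = Add(110, Mul(-111, Add(47, -111))) = Add(110, Mul(-111, -64)) = Add(110, 7104) = 7214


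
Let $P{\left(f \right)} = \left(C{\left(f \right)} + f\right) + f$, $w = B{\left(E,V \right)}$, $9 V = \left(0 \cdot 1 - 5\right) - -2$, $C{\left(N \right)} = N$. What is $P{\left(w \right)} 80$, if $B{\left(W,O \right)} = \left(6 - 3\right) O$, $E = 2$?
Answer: $-240$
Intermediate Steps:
$V = - \frac{1}{3}$ ($V = \frac{\left(0 \cdot 1 - 5\right) - -2}{9} = \frac{\left(0 - 5\right) + 2}{9} = \frac{-5 + 2}{9} = \frac{1}{9} \left(-3\right) = - \frac{1}{3} \approx -0.33333$)
$B{\left(W,O \right)} = 3 O$
$w = -1$ ($w = 3 \left(- \frac{1}{3}\right) = -1$)
$P{\left(f \right)} = 3 f$ ($P{\left(f \right)} = \left(f + f\right) + f = 2 f + f = 3 f$)
$P{\left(w \right)} 80 = 3 \left(-1\right) 80 = \left(-3\right) 80 = -240$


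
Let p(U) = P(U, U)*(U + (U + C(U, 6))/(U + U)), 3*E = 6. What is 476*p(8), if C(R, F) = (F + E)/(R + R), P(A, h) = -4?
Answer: -32487/2 ≈ -16244.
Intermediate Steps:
E = 2 (E = (⅓)*6 = 2)
C(R, F) = (2 + F)/(2*R) (C(R, F) = (F + 2)/(R + R) = (2 + F)/((2*R)) = (2 + F)*(1/(2*R)) = (2 + F)/(2*R))
p(U) = -4*U - 2*(U + 4/U)/U (p(U) = -4*(U + (U + (2 + 6)/(2*U))/(U + U)) = -4*(U + (U + (½)*8/U)/((2*U))) = -4*(U + (U + 4/U)*(1/(2*U))) = -4*(U + (U + 4/U)/(2*U)) = -4*U - 2*(U + 4/U)/U)
476*p(8) = 476*(-2 - 8/8² - 4*8) = 476*(-2 - 8*1/64 - 32) = 476*(-2 - ⅛ - 32) = 476*(-273/8) = -32487/2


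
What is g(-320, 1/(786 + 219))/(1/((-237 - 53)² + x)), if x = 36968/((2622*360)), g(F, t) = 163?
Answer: 1617443070223/117990 ≈ 1.3708e+7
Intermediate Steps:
x = 4621/117990 (x = 36968/943920 = 36968*(1/943920) = 4621/117990 ≈ 0.039164)
g(-320, 1/(786 + 219))/(1/((-237 - 53)² + x)) = 163/(1/((-237 - 53)² + 4621/117990)) = 163/(1/((-290)² + 4621/117990)) = 163/(1/(84100 + 4621/117990)) = 163/(1/(9922963621/117990)) = 163/(117990/9922963621) = 163*(9922963621/117990) = 1617443070223/117990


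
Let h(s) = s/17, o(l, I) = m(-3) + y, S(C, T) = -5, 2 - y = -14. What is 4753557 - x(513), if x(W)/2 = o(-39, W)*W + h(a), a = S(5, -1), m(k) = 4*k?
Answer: 80740711/17 ≈ 4.7495e+6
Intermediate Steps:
y = 16 (y = 2 - 1*(-14) = 2 + 14 = 16)
a = -5
o(l, I) = 4 (o(l, I) = 4*(-3) + 16 = -12 + 16 = 4)
h(s) = s/17 (h(s) = s*(1/17) = s/17)
x(W) = -10/17 + 8*W (x(W) = 2*(4*W + (1/17)*(-5)) = 2*(4*W - 5/17) = 2*(-5/17 + 4*W) = -10/17 + 8*W)
4753557 - x(513) = 4753557 - (-10/17 + 8*513) = 4753557 - (-10/17 + 4104) = 4753557 - 1*69758/17 = 4753557 - 69758/17 = 80740711/17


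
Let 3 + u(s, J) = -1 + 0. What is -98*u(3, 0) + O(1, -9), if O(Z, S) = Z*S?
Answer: 383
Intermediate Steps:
O(Z, S) = S*Z
u(s, J) = -4 (u(s, J) = -3 + (-1 + 0) = -3 - 1 = -4)
-98*u(3, 0) + O(1, -9) = -98*(-4) - 9*1 = 392 - 9 = 383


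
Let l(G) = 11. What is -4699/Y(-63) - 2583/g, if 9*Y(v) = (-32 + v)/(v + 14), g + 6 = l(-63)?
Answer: -2121336/95 ≈ -22330.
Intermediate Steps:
g = 5 (g = -6 + 11 = 5)
Y(v) = (-32 + v)/(9*(14 + v)) (Y(v) = ((-32 + v)/(v + 14))/9 = ((-32 + v)/(14 + v))/9 = (-32 + v)/(9*(14 + v)))
-4699/Y(-63) - 2583/g = -4699*9*(14 - 63)/(-32 - 63) - 2583/5 = -4699/((1/9)*(-95)/(-49)) - 2583*1/5 = -4699/((1/9)*(-1/49)*(-95)) - 2583/5 = -4699/95/441 - 2583/5 = -4699*441/95 - 2583/5 = -2072259/95 - 2583/5 = -2121336/95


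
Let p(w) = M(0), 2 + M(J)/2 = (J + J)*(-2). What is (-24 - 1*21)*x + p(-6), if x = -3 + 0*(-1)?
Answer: 131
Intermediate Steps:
M(J) = -4 - 8*J (M(J) = -4 + 2*((J + J)*(-2)) = -4 + 2*((2*J)*(-2)) = -4 + 2*(-4*J) = -4 - 8*J)
p(w) = -4 (p(w) = -4 - 8*0 = -4 + 0 = -4)
x = -3 (x = -3 + 0 = -3)
(-24 - 1*21)*x + p(-6) = (-24 - 1*21)*(-3) - 4 = (-24 - 21)*(-3) - 4 = -45*(-3) - 4 = 135 - 4 = 131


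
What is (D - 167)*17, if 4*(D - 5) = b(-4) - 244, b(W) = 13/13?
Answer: -15147/4 ≈ -3786.8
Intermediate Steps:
b(W) = 1 (b(W) = 13*(1/13) = 1)
D = -223/4 (D = 5 + (1 - 244)/4 = 5 + (1/4)*(-243) = 5 - 243/4 = -223/4 ≈ -55.750)
(D - 167)*17 = (-223/4 - 167)*17 = -891/4*17 = -15147/4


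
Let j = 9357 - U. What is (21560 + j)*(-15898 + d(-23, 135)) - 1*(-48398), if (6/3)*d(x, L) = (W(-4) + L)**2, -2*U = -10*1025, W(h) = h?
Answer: -188684562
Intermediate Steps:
U = 5125 (U = -(-5)*1025 = -1/2*(-10250) = 5125)
d(x, L) = (-4 + L)**2/2
j = 4232 (j = 9357 - 1*5125 = 9357 - 5125 = 4232)
(21560 + j)*(-15898 + d(-23, 135)) - 1*(-48398) = (21560 + 4232)*(-15898 + (-4 + 135)**2/2) - 1*(-48398) = 25792*(-15898 + (1/2)*131**2) + 48398 = 25792*(-15898 + (1/2)*17161) + 48398 = 25792*(-15898 + 17161/2) + 48398 = 25792*(-14635/2) + 48398 = -188732960 + 48398 = -188684562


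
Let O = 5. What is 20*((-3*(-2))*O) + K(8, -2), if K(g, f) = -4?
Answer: 596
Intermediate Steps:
20*((-3*(-2))*O) + K(8, -2) = 20*(-3*(-2)*5) - 4 = 20*(6*5) - 4 = 20*30 - 4 = 600 - 4 = 596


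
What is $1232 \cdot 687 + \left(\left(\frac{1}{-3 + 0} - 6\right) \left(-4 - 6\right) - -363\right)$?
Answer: $\frac{2540431}{3} \approx 8.4681 \cdot 10^{5}$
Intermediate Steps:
$1232 \cdot 687 + \left(\left(\frac{1}{-3 + 0} - 6\right) \left(-4 - 6\right) - -363\right) = 846384 + \left(\left(\frac{1}{-3} - 6\right) \left(-4 - 6\right) + 363\right) = 846384 + \left(\left(- \frac{1}{3} - 6\right) \left(-10\right) + 363\right) = 846384 + \left(\left(- \frac{19}{3}\right) \left(-10\right) + 363\right) = 846384 + \left(\frac{190}{3} + 363\right) = 846384 + \frac{1279}{3} = \frac{2540431}{3}$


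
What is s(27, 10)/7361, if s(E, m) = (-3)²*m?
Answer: 90/7361 ≈ 0.012227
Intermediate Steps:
s(E, m) = 9*m
s(27, 10)/7361 = (9*10)/7361 = 90*(1/7361) = 90/7361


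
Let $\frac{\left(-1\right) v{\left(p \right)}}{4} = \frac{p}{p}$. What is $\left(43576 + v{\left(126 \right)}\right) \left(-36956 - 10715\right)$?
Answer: $-2077120812$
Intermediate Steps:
$v{\left(p \right)} = -4$ ($v{\left(p \right)} = - 4 \frac{p}{p} = \left(-4\right) 1 = -4$)
$\left(43576 + v{\left(126 \right)}\right) \left(-36956 - 10715\right) = \left(43576 - 4\right) \left(-36956 - 10715\right) = 43572 \left(-47671\right) = -2077120812$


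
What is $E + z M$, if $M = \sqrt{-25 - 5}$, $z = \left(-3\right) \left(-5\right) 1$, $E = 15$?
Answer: $15 + 15 i \sqrt{30} \approx 15.0 + 82.158 i$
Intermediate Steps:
$z = 15$ ($z = 15 \cdot 1 = 15$)
$M = i \sqrt{30}$ ($M = \sqrt{-30} = i \sqrt{30} \approx 5.4772 i$)
$E + z M = 15 + 15 i \sqrt{30}$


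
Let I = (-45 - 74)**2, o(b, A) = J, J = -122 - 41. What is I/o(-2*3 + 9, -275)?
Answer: -14161/163 ≈ -86.877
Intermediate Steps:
J = -163
o(b, A) = -163
I = 14161 (I = (-119)**2 = 14161)
I/o(-2*3 + 9, -275) = 14161/(-163) = 14161*(-1/163) = -14161/163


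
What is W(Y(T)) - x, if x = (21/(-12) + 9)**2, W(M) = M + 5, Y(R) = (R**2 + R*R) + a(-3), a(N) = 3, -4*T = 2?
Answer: -705/16 ≈ -44.063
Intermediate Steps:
T = -1/2 (T = -1/4*2 = -1/2 ≈ -0.50000)
Y(R) = 3 + 2*R**2 (Y(R) = (R**2 + R*R) + 3 = (R**2 + R**2) + 3 = 2*R**2 + 3 = 3 + 2*R**2)
W(M) = 5 + M
x = 841/16 (x = (21*(-1/12) + 9)**2 = (-7/4 + 9)**2 = (29/4)**2 = 841/16 ≈ 52.563)
W(Y(T)) - x = (5 + (3 + 2*(-1/2)**2)) - 1*841/16 = (5 + (3 + 2*(1/4))) - 841/16 = (5 + (3 + 1/2)) - 841/16 = (5 + 7/2) - 841/16 = 17/2 - 841/16 = -705/16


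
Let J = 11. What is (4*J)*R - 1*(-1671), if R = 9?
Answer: 2067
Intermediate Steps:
(4*J)*R - 1*(-1671) = (4*11)*9 - 1*(-1671) = 44*9 + 1671 = 396 + 1671 = 2067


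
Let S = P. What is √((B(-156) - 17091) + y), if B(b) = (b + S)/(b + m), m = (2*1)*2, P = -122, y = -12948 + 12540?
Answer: I*√25265915/38 ≈ 132.28*I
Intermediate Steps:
y = -408
S = -122
m = 4 (m = 2*2 = 4)
B(b) = (-122 + b)/(4 + b) (B(b) = (b - 122)/(b + 4) = (-122 + b)/(4 + b))
√((B(-156) - 17091) + y) = √(((-122 - 156)/(4 - 156) - 17091) - 408) = √((-278/(-152) - 17091) - 408) = √((-1/152*(-278) - 17091) - 408) = √((139/76 - 17091) - 408) = √(-1298777/76 - 408) = √(-1329785/76) = I*√25265915/38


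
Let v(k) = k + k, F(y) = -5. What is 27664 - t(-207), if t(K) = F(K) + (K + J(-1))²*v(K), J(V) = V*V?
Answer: 17596173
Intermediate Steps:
J(V) = V²
v(k) = 2*k
t(K) = -5 + 2*K*(1 + K)² (t(K) = -5 + (K + (-1)²)²*(2*K) = -5 + (K + 1)²*(2*K) = -5 + (1 + K)²*(2*K) = -5 + 2*K*(1 + K)²)
27664 - t(-207) = 27664 - (-5 + 2*(-207)*(1 - 207)²) = 27664 - (-5 + 2*(-207)*(-206)²) = 27664 - (-5 + 2*(-207)*42436) = 27664 - (-5 - 17568504) = 27664 - 1*(-17568509) = 27664 + 17568509 = 17596173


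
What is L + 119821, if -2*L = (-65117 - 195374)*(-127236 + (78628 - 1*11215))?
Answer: -15583113451/2 ≈ -7.7916e+9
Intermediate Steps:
L = -15583353093/2 (L = -(-65117 - 195374)*(-127236 + (78628 - 1*11215))/2 = -(-260491)*(-127236 + (78628 - 11215))/2 = -(-260491)*(-127236 + 67413)/2 = -(-260491)*(-59823)/2 = -½*15583353093 = -15583353093/2 ≈ -7.7917e+9)
L + 119821 = -15583353093/2 + 119821 = -15583113451/2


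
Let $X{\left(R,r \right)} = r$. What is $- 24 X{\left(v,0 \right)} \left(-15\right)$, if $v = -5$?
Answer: $0$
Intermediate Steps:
$- 24 X{\left(v,0 \right)} \left(-15\right) = \left(-24\right) 0 \left(-15\right) = 0 \left(-15\right) = 0$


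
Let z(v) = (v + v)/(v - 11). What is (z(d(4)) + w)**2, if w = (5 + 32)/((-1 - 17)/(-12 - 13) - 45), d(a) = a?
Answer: 235039561/60047001 ≈ 3.9143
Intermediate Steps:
z(v) = 2*v/(-11 + v) (z(v) = (2*v)/(-11 + v) = 2*v/(-11 + v))
w = -925/1107 (w = 37/(-18/(-25) - 45) = 37/(-18*(-1/25) - 45) = 37/(18/25 - 45) = 37/(-1107/25) = 37*(-25/1107) = -925/1107 ≈ -0.83559)
(z(d(4)) + w)**2 = (2*4/(-11 + 4) - 925/1107)**2 = (2*4/(-7) - 925/1107)**2 = (2*4*(-1/7) - 925/1107)**2 = (-8/7 - 925/1107)**2 = (-15331/7749)**2 = 235039561/60047001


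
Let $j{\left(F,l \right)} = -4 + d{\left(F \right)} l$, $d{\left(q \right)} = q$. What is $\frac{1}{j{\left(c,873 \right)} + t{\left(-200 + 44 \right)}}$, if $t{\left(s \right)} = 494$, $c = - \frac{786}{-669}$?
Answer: $\frac{223}{337996} \approx 0.00065977$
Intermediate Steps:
$c = \frac{262}{223}$ ($c = \left(-786\right) \left(- \frac{1}{669}\right) = \frac{262}{223} \approx 1.1749$)
$j{\left(F,l \right)} = -4 + F l$
$\frac{1}{j{\left(c,873 \right)} + t{\left(-200 + 44 \right)}} = \frac{1}{\left(-4 + \frac{262}{223} \cdot 873\right) + 494} = \frac{1}{\left(-4 + \frac{228726}{223}\right) + 494} = \frac{1}{\frac{227834}{223} + 494} = \frac{1}{\frac{337996}{223}} = \frac{223}{337996}$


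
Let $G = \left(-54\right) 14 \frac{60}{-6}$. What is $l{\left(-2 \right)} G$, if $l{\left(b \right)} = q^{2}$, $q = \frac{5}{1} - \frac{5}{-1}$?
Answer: $756000$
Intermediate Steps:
$G = 7560$ ($G = - 756 \cdot 60 \left(- \frac{1}{6}\right) = \left(-756\right) \left(-10\right) = 7560$)
$q = 10$ ($q = 5 \cdot 1 - -5 = 5 + 5 = 10$)
$l{\left(b \right)} = 100$ ($l{\left(b \right)} = 10^{2} = 100$)
$l{\left(-2 \right)} G = 100 \cdot 7560 = 756000$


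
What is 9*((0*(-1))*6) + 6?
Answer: 6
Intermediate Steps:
9*((0*(-1))*6) + 6 = 9*(0*6) + 6 = 9*0 + 6 = 0 + 6 = 6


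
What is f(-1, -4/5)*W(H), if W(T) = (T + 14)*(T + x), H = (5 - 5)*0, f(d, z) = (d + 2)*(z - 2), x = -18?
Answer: 3528/5 ≈ 705.60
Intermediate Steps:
f(d, z) = (-2 + z)*(2 + d) (f(d, z) = (2 + d)*(-2 + z) = (-2 + z)*(2 + d))
H = 0 (H = 0*0 = 0)
W(T) = (-18 + T)*(14 + T) (W(T) = (T + 14)*(T - 18) = (14 + T)*(-18 + T) = (-18 + T)*(14 + T))
f(-1, -4/5)*W(H) = (-4 - 2*(-1) + 2*(-4/5) - (-4)/5)*(-252 + 0² - 4*0) = (-4 + 2 + 2*(-4*⅕) - (-4)/5)*(-252 + 0 + 0) = (-4 + 2 + 2*(-⅘) - 1*(-⅘))*(-252) = (-4 + 2 - 8/5 + ⅘)*(-252) = -14/5*(-252) = 3528/5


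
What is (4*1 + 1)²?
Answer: 25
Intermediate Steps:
(4*1 + 1)² = (4 + 1)² = 5² = 25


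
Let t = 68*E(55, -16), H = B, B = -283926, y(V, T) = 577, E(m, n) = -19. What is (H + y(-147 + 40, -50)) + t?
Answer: -284641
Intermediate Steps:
H = -283926
t = -1292 (t = 68*(-19) = -1292)
(H + y(-147 + 40, -50)) + t = (-283926 + 577) - 1292 = -283349 - 1292 = -284641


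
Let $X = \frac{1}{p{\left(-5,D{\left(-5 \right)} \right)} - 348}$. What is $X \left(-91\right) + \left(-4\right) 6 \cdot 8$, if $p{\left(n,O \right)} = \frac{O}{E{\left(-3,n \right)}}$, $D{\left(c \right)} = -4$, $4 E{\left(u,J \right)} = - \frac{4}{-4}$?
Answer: $- \frac{767}{4} \approx -191.75$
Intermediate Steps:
$E{\left(u,J \right)} = \frac{1}{4}$ ($E{\left(u,J \right)} = \frac{\left(-4\right) \frac{1}{-4}}{4} = \frac{\left(-4\right) \left(- \frac{1}{4}\right)}{4} = \frac{1}{4} \cdot 1 = \frac{1}{4}$)
$p{\left(n,O \right)} = 4 O$ ($p{\left(n,O \right)} = O \frac{1}{\frac{1}{4}} = O 4 = 4 O$)
$X = - \frac{1}{364}$ ($X = \frac{1}{4 \left(-4\right) - 348} = \frac{1}{-16 - 348} = \frac{1}{-364} = - \frac{1}{364} \approx -0.0027473$)
$X \left(-91\right) + \left(-4\right) 6 \cdot 8 = \left(- \frac{1}{364}\right) \left(-91\right) + \left(-4\right) 6 \cdot 8 = \frac{1}{4} - 192 = - \frac{767}{4}$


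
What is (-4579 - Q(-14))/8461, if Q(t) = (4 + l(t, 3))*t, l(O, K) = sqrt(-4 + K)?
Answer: -4523/8461 + 14*I/8461 ≈ -0.53457 + 0.0016547*I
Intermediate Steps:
Q(t) = t*(4 + I) (Q(t) = (4 + sqrt(-4 + 3))*t = (4 + sqrt(-1))*t = (4 + I)*t = t*(4 + I))
(-4579 - Q(-14))/8461 = (-4579 - (-14)*(4 + I))/8461 = (-4579 - (-56 - 14*I))*(1/8461) = (-4579 + (56 + 14*I))*(1/8461) = (-4523 + 14*I)*(1/8461) = -4523/8461 + 14*I/8461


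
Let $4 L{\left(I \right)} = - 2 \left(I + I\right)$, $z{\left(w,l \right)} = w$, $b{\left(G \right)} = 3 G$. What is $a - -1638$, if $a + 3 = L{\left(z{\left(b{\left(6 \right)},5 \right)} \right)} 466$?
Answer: $-6753$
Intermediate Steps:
$L{\left(I \right)} = - I$ ($L{\left(I \right)} = \frac{\left(-2\right) \left(I + I\right)}{4} = \frac{\left(-2\right) 2 I}{4} = \frac{\left(-4\right) I}{4} = - I$)
$a = -8391$ ($a = -3 + - 3 \cdot 6 \cdot 466 = -3 + \left(-1\right) 18 \cdot 466 = -3 - 8388 = -8391$)
$a - -1638 = -8391 - -1638 = -8391 + 1638 = -6753$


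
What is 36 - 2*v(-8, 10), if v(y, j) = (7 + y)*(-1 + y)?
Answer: 18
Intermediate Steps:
v(y, j) = (-1 + y)*(7 + y)
36 - 2*v(-8, 10) = 36 - 2*(-7 + (-8)**2 + 6*(-8)) = 36 - 2*(-7 + 64 - 48) = 36 - 2*9 = 36 - 18 = 18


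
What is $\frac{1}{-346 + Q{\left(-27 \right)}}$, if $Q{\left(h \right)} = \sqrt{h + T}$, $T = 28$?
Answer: $- \frac{1}{345} \approx -0.0028986$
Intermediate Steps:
$Q{\left(h \right)} = \sqrt{28 + h}$ ($Q{\left(h \right)} = \sqrt{h + 28} = \sqrt{28 + h}$)
$\frac{1}{-346 + Q{\left(-27 \right)}} = \frac{1}{-346 + \sqrt{28 - 27}} = \frac{1}{-346 + \sqrt{1}} = \frac{1}{-346 + 1} = \frac{1}{-345} = - \frac{1}{345}$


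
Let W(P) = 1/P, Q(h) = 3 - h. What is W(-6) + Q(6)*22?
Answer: -397/6 ≈ -66.167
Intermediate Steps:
W(-6) + Q(6)*22 = 1/(-6) + (3 - 1*6)*22 = -⅙ + (3 - 6)*22 = -⅙ - 3*22 = -⅙ - 66 = -397/6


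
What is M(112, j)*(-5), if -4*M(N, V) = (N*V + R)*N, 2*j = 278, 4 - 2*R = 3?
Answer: 2179590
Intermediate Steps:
R = 1/2 (R = 2 - 1/2*3 = 2 - 3/2 = 1/2 ≈ 0.50000)
j = 139 (j = (1/2)*278 = 139)
M(N, V) = -N*(1/2 + N*V)/4 (M(N, V) = -(N*V + 1/2)*N/4 = -(1/2 + N*V)*N/4 = -N*(1/2 + N*V)/4)
M(112, j)*(-5) = -1/8*112*(1 + 2*112*139)*(-5) = -1/8*112*(1 + 31136)*(-5) = -1/8*112*31137*(-5) = -435918*(-5) = 2179590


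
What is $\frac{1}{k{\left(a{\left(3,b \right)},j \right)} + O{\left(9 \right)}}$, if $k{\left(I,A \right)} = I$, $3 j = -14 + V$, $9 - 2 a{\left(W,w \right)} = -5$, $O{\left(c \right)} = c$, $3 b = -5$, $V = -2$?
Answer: $\frac{1}{16} \approx 0.0625$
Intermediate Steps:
$b = - \frac{5}{3}$ ($b = \frac{1}{3} \left(-5\right) = - \frac{5}{3} \approx -1.6667$)
$a{\left(W,w \right)} = 7$ ($a{\left(W,w \right)} = \frac{9}{2} - - \frac{5}{2} = \frac{9}{2} + \frac{5}{2} = 7$)
$j = - \frac{16}{3}$ ($j = \frac{-14 - 2}{3} = \frac{1}{3} \left(-16\right) = - \frac{16}{3} \approx -5.3333$)
$\frac{1}{k{\left(a{\left(3,b \right)},j \right)} + O{\left(9 \right)}} = \frac{1}{7 + 9} = \frac{1}{16}$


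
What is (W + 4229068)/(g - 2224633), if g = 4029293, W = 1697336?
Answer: 134691/41015 ≈ 3.2839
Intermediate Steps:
(W + 4229068)/(g - 2224633) = (1697336 + 4229068)/(4029293 - 2224633) = 5926404/1804660 = 5926404*(1/1804660) = 134691/41015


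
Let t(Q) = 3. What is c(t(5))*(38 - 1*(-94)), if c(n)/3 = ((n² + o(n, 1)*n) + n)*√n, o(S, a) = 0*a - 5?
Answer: -1188*√3 ≈ -2057.7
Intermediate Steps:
o(S, a) = -5 (o(S, a) = 0 - 5 = -5)
c(n) = 3*√n*(n² - 4*n) (c(n) = 3*(((n² - 5*n) + n)*√n) = 3*((n² - 4*n)*√n) = 3*(√n*(n² - 4*n)) = 3*√n*(n² - 4*n))
c(t(5))*(38 - 1*(-94)) = (3*3^(3/2)*(-4 + 3))*(38 - 1*(-94)) = (3*(3*√3)*(-1))*(38 + 94) = -9*√3*132 = -1188*√3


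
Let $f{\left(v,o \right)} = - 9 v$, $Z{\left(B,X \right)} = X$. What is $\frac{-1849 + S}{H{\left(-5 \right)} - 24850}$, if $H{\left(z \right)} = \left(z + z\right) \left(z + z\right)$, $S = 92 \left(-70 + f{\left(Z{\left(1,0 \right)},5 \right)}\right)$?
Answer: $\frac{921}{2750} \approx 0.33491$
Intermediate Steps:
$S = -6440$ ($S = 92 \left(-70 - 0\right) = 92 \left(-70 + 0\right) = 92 \left(-70\right) = -6440$)
$H{\left(z \right)} = 4 z^{2}$ ($H{\left(z \right)} = 2 z 2 z = 4 z^{2}$)
$\frac{-1849 + S}{H{\left(-5 \right)} - 24850} = \frac{-1849 - 6440}{4 \left(-5\right)^{2} - 24850} = - \frac{8289}{4 \cdot 25 - 24850} = - \frac{8289}{100 - 24850} = - \frac{8289}{-24750} = \left(-8289\right) \left(- \frac{1}{24750}\right) = \frac{921}{2750}$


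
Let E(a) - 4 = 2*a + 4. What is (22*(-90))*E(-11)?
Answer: 27720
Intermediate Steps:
E(a) = 8 + 2*a (E(a) = 4 + (2*a + 4) = 4 + (4 + 2*a) = 8 + 2*a)
(22*(-90))*E(-11) = (22*(-90))*(8 + 2*(-11)) = -1980*(8 - 22) = -1980*(-14) = 27720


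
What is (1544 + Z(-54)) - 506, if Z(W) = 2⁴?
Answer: 1054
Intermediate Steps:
Z(W) = 16
(1544 + Z(-54)) - 506 = (1544 + 16) - 506 = 1560 - 506 = 1054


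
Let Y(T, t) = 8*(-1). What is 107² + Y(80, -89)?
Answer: 11441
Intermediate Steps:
Y(T, t) = -8
107² + Y(80, -89) = 107² - 8 = 11449 - 8 = 11441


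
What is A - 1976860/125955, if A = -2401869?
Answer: -60505877351/25191 ≈ -2.4019e+6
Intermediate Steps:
A - 1976860/125955 = -2401869 - 1976860/125955 = -2401869 - 1*395372/25191 = -2401869 - 395372/25191 = -60505877351/25191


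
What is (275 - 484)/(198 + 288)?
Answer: -209/486 ≈ -0.43004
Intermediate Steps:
(275 - 484)/(198 + 288) = -209/486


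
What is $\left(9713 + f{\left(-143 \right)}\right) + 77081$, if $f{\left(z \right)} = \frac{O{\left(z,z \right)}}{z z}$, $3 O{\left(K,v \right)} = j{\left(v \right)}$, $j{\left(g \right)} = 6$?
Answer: $\frac{1774850508}{20449} \approx 86794.0$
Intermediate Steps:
$O{\left(K,v \right)} = 2$ ($O{\left(K,v \right)} = \frac{1}{3} \cdot 6 = 2$)
$f{\left(z \right)} = \frac{2}{z^{2}}$ ($f{\left(z \right)} = \frac{2}{z z} = \frac{2}{z^{2}}$)
$\left(9713 + f{\left(-143 \right)}\right) + 77081 = \left(9713 + \frac{2}{20449}\right) + 77081 = \frac{198621139}{20449} + 77081 = \frac{1774850508}{20449}$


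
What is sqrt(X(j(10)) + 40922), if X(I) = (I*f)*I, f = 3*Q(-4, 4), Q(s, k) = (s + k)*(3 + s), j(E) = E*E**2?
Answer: sqrt(40922) ≈ 202.29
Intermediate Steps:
j(E) = E**3
Q(s, k) = (3 + s)*(k + s) (Q(s, k) = (k + s)*(3 + s) = (3 + s)*(k + s))
f = 0 (f = 3*((-4)**2 + 3*4 + 3*(-4) + 4*(-4)) = 3*(16 + 12 - 12 - 16) = 3*0 = 0)
X(I) = 0 (X(I) = (I*0)*I = 0*I = 0)
sqrt(X(j(10)) + 40922) = sqrt(0 + 40922) = sqrt(40922)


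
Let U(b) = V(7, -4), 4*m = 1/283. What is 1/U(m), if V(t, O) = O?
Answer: -¼ ≈ -0.25000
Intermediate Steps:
m = 1/1132 (m = (¼)/283 = (¼)*(1/283) = 1/1132 ≈ 0.00088339)
U(b) = -4
1/U(m) = 1/(-4) = -¼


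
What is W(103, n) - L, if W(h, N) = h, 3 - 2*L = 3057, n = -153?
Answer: 1630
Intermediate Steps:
L = -1527 (L = 3/2 - ½*3057 = 3/2 - 3057/2 = -1527)
W(103, n) - L = 103 - 1*(-1527) = 103 + 1527 = 1630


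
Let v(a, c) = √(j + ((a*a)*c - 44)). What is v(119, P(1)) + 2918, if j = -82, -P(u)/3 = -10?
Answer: 2918 + 16*√1659 ≈ 3569.7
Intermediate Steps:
P(u) = 30 (P(u) = -3*(-10) = 30)
v(a, c) = √(-126 + c*a²) (v(a, c) = √(-82 + ((a*a)*c - 44)) = √(-82 + (a²*c - 44)) = √(-82 + (c*a² - 44)) = √(-82 + (-44 + c*a²)) = √(-126 + c*a²))
v(119, P(1)) + 2918 = √(-126 + 30*119²) + 2918 = √(-126 + 30*14161) + 2918 = √(-126 + 424830) + 2918 = √424704 + 2918 = 16*√1659 + 2918 = 2918 + 16*√1659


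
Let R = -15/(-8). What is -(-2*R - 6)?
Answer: 39/4 ≈ 9.7500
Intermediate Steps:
R = 15/8 (R = -15*(-1/8) = 15/8 ≈ 1.8750)
-(-2*R - 6) = -(-2*15/8 - 6) = -(-15/4 - 6) = -1*(-39/4) = 39/4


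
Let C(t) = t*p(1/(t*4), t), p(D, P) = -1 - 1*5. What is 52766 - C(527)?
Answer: 55928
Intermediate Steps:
p(D, P) = -6 (p(D, P) = -1 - 5 = -6)
C(t) = -6*t (C(t) = t*(-6) = -6*t)
52766 - C(527) = 52766 - (-6)*527 = 52766 - 1*(-3162) = 52766 + 3162 = 55928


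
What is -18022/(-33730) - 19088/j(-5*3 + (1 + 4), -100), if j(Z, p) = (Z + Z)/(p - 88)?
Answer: -3026030717/16865 ≈ -1.7943e+5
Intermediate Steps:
j(Z, p) = 2*Z/(-88 + p) (j(Z, p) = (2*Z)/(-88 + p) = 2*Z/(-88 + p))
-18022/(-33730) - 19088/j(-5*3 + (1 + 4), -100) = -18022/(-33730) - 19088*(-88 - 100)/(2*(-5*3 + (1 + 4))) = -18022*(-1/33730) - 19088*(-94/(-15 + 5)) = 9011/16865 - 19088/(2*(-10)*(-1/188)) = 9011/16865 - 19088/5/47 = 9011/16865 - 19088*47/5 = 9011/16865 - 897136/5 = -3026030717/16865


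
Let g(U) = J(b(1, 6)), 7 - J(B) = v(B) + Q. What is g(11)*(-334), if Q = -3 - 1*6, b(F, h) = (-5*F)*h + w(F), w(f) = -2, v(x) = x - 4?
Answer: -17368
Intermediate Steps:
v(x) = -4 + x
b(F, h) = -2 - 5*F*h (b(F, h) = (-5*F)*h - 2 = -5*F*h - 2 = -2 - 5*F*h)
Q = -9 (Q = -3 - 6 = -9)
J(B) = 20 - B (J(B) = 7 - ((-4 + B) - 9) = 7 - (-13 + B) = 7 + (13 - B) = 20 - B)
g(U) = 52 (g(U) = 20 - (-2 - 5*1*6) = 20 - (-2 - 30) = 20 - 1*(-32) = 20 + 32 = 52)
g(11)*(-334) = 52*(-334) = -17368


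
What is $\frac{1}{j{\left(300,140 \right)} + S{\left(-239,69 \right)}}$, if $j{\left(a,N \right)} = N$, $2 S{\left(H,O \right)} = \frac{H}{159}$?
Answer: $\frac{318}{44281} \approx 0.0071814$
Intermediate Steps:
$S{\left(H,O \right)} = \frac{H}{318}$ ($S{\left(H,O \right)} = \frac{H \frac{1}{159}}{2} = \frac{\frac{1}{159} H}{2} = \frac{H}{318}$)
$\frac{1}{j{\left(300,140 \right)} + S{\left(-239,69 \right)}} = \frac{1}{140 + \frac{1}{318} \left(-239\right)} = \frac{1}{140 - \frac{239}{318}} = \frac{1}{\frac{44281}{318}} = \frac{318}{44281}$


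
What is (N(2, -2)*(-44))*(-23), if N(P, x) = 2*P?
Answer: 4048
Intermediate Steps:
(N(2, -2)*(-44))*(-23) = ((2*2)*(-44))*(-23) = (4*(-44))*(-23) = -176*(-23) = 4048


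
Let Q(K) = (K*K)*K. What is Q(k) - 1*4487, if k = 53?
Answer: 144390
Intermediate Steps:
Q(K) = K**3 (Q(K) = K**2*K = K**3)
Q(k) - 1*4487 = 53**3 - 1*4487 = 148877 - 4487 = 144390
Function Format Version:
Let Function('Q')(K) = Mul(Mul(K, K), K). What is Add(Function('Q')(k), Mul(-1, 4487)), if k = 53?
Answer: 144390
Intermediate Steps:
Function('Q')(K) = Pow(K, 3) (Function('Q')(K) = Mul(Pow(K, 2), K) = Pow(K, 3))
Add(Function('Q')(k), Mul(-1, 4487)) = Add(Pow(53, 3), Mul(-1, 4487)) = Add(148877, -4487) = 144390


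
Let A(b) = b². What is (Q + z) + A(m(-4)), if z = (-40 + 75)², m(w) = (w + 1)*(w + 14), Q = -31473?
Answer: -29348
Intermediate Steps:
m(w) = (1 + w)*(14 + w)
z = 1225 (z = 35² = 1225)
(Q + z) + A(m(-4)) = (-31473 + 1225) + (14 + (-4)² + 15*(-4))² = -30248 + (14 + 16 - 60)² = -30248 + (-30)² = -30248 + 900 = -29348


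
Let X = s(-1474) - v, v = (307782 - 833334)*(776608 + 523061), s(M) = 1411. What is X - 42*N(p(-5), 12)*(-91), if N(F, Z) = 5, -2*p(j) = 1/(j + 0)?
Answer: 683043662809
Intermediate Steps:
p(j) = -1/(2*j) (p(j) = -1/(2*(j + 0)) = -1/(2*j))
v = -683043642288 (v = -525552*1299669 = -683043642288)
X = 683043643699 (X = 1411 - 1*(-683043642288) = 1411 + 683043642288 = 683043643699)
X - 42*N(p(-5), 12)*(-91) = 683043643699 - 42*5*(-91) = 683043643699 - 210*(-91) = 683043643699 - 1*(-19110) = 683043643699 + 19110 = 683043662809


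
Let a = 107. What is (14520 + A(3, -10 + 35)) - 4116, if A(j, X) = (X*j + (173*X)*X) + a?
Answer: 118711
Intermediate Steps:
A(j, X) = 107 + 173*X**2 + X*j (A(j, X) = (X*j + (173*X)*X) + 107 = (X*j + 173*X**2) + 107 = (173*X**2 + X*j) + 107 = 107 + 173*X**2 + X*j)
(14520 + A(3, -10 + 35)) - 4116 = (14520 + (107 + 173*(-10 + 35)**2 + (-10 + 35)*3)) - 4116 = (14520 + (107 + 173*25**2 + 25*3)) - 4116 = (14520 + (107 + 173*625 + 75)) - 4116 = (14520 + (107 + 108125 + 75)) - 4116 = (14520 + 108307) - 4116 = 122827 - 4116 = 118711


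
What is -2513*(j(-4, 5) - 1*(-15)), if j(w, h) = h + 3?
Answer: -57799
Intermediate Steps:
j(w, h) = 3 + h
-2513*(j(-4, 5) - 1*(-15)) = -2513*((3 + 5) - 1*(-15)) = -2513*(8 + 15) = -2513*23 = -57799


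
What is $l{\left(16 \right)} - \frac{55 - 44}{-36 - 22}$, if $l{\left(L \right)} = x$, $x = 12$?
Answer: $\frac{707}{58} \approx 12.19$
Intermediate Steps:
$l{\left(L \right)} = 12$
$l{\left(16 \right)} - \frac{55 - 44}{-36 - 22} = 12 - \frac{55 - 44}{-36 - 22} = 12 - \frac{11}{-58} = 12 - 11 \left(- \frac{1}{58}\right) = 12 - - \frac{11}{58} = 12 + \frac{11}{58} = \frac{707}{58}$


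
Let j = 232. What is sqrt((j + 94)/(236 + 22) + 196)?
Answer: sqrt(3282663)/129 ≈ 14.045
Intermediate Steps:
sqrt((j + 94)/(236 + 22) + 196) = sqrt((232 + 94)/(236 + 22) + 196) = sqrt(326/258 + 196) = sqrt(326*(1/258) + 196) = sqrt(163/129 + 196) = sqrt(25447/129) = sqrt(3282663)/129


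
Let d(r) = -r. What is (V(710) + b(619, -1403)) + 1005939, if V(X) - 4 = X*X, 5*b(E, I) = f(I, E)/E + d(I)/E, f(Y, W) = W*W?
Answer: 4673967649/3095 ≈ 1.5102e+6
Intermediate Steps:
f(Y, W) = W²
b(E, I) = E/5 - I/(5*E) (b(E, I) = (E²/E + (-I)/E)/5 = (E - I/E)/5 = E/5 - I/(5*E))
V(X) = 4 + X² (V(X) = 4 + X*X = 4 + X²)
(V(710) + b(619, -1403)) + 1005939 = ((4 + 710²) + (⅕)*(619² - 1*(-1403))/619) + 1005939 = ((4 + 504100) + (⅕)*(1/619)*(383161 + 1403)) + 1005939 = (504104 + (⅕)*(1/619)*384564) + 1005939 = (504104 + 384564/3095) + 1005939 = 1560586444/3095 + 1005939 = 4673967649/3095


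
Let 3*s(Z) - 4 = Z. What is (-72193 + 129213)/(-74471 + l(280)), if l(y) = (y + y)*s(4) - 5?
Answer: -42765/54737 ≈ -0.78128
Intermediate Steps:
s(Z) = 4/3 + Z/3
l(y) = -5 + 16*y/3 (l(y) = (y + y)*(4/3 + (1/3)*4) - 5 = (2*y)*(4/3 + 4/3) - 5 = (2*y)*(8/3) - 5 = 16*y/3 - 5 = -5 + 16*y/3)
(-72193 + 129213)/(-74471 + l(280)) = (-72193 + 129213)/(-74471 + (-5 + (16/3)*280)) = 57020/(-74471 + (-5 + 4480/3)) = 57020/(-74471 + 4465/3) = 57020/(-218948/3) = 57020*(-3/218948) = -42765/54737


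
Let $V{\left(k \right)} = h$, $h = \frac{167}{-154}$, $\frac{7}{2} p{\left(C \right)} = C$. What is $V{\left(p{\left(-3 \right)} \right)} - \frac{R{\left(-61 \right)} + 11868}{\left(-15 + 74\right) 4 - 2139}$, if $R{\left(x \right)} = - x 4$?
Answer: $\frac{140677}{26642} \approx 5.2803$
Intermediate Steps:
$R{\left(x \right)} = - 4 x$
$p{\left(C \right)} = \frac{2 C}{7}$
$h = - \frac{167}{154}$ ($h = 167 \left(- \frac{1}{154}\right) = - \frac{167}{154} \approx -1.0844$)
$V{\left(k \right)} = - \frac{167}{154}$
$V{\left(p{\left(-3 \right)} \right)} - \frac{R{\left(-61 \right)} + 11868}{\left(-15 + 74\right) 4 - 2139} = - \frac{167}{154} - \frac{\left(-4\right) \left(-61\right) + 11868}{\left(-15 + 74\right) 4 - 2139} = - \frac{167}{154} - \frac{244 + 11868}{59 \cdot 4 - 2139} = - \frac{167}{154} - \frac{12112}{236 - 2139} = - \frac{167}{154} - \frac{12112}{-1903} = - \frac{167}{154} - 12112 \left(- \frac{1}{1903}\right) = - \frac{167}{154} - - \frac{12112}{1903} = - \frac{167}{154} + \frac{12112}{1903} = \frac{140677}{26642}$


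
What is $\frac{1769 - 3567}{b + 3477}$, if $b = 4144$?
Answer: $- \frac{1798}{7621} \approx -0.23593$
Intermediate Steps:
$\frac{1769 - 3567}{b + 3477} = \frac{1769 - 3567}{4144 + 3477} = - \frac{1798}{7621}$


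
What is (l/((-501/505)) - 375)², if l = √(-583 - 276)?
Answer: 35077949150/251001 + 126250*I*√859/167 ≈ 1.3975e+5 + 22157.0*I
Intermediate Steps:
l = I*√859 (l = √(-859) = I*√859 ≈ 29.309*I)
(l/((-501/505)) - 375)² = ((I*√859)/((-501/505)) - 375)² = ((I*√859)/((-501*1/505)) - 375)² = ((I*√859)/(-501/505) - 375)² = ((I*√859)*(-505/501) - 375)² = (-505*I*√859/501 - 375)² = (-375 - 505*I*√859/501)²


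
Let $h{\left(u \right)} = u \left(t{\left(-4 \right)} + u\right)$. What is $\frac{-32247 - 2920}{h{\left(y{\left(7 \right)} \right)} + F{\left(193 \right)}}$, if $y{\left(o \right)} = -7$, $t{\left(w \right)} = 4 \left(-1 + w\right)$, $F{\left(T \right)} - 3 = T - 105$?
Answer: $- \frac{35167}{280} \approx -125.6$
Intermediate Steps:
$F{\left(T \right)} = -102 + T$ ($F{\left(T \right)} = 3 + \left(T - 105\right) = 3 + \left(-105 + T\right) = -102 + T$)
$t{\left(w \right)} = -4 + 4 w$
$h{\left(u \right)} = u \left(-20 + u\right)$ ($h{\left(u \right)} = u \left(\left(-4 + 4 \left(-4\right)\right) + u\right) = u \left(\left(-4 - 16\right) + u\right) = u \left(-20 + u\right)$)
$\frac{-32247 - 2920}{h{\left(y{\left(7 \right)} \right)} + F{\left(193 \right)}} = \frac{-32247 - 2920}{- 7 \left(-20 - 7\right) + \left(-102 + 193\right)} = - \frac{35167}{\left(-7\right) \left(-27\right) + 91} = - \frac{35167}{189 + 91} = - \frac{35167}{280}$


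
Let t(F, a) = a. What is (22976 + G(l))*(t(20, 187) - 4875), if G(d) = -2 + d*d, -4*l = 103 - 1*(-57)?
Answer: -115202912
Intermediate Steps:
l = -40 (l = -(103 - 1*(-57))/4 = -(103 + 57)/4 = -¼*160 = -40)
G(d) = -2 + d²
(22976 + G(l))*(t(20, 187) - 4875) = (22976 + (-2 + (-40)²))*(187 - 4875) = (22976 + (-2 + 1600))*(-4688) = (22976 + 1598)*(-4688) = 24574*(-4688) = -115202912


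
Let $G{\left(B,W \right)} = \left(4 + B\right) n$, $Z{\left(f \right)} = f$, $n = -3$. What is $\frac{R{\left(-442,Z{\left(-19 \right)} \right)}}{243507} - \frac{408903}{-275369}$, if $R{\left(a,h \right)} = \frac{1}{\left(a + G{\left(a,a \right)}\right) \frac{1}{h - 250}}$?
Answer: $\frac{86825613665651}{58471331360376} \approx 1.4849$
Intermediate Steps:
$G{\left(B,W \right)} = -12 - 3 B$ ($G{\left(B,W \right)} = \left(4 + B\right) \left(-3\right) = -12 - 3 B$)
$R{\left(a,h \right)} = \frac{-250 + h}{-12 - 2 a}$ ($R{\left(a,h \right)} = \frac{1}{\left(a - \left(12 + 3 a\right)\right) \frac{1}{h - 250}} = \frac{1}{\left(-12 - 2 a\right) \frac{1}{-250 + h}} = \frac{1}{\frac{1}{-250 + h} \left(-12 - 2 a\right)} = \frac{-250 + h}{-12 - 2 a}$)
$\frac{R{\left(-442,Z{\left(-19 \right)} \right)}}{243507} - \frac{408903}{-275369} = \frac{\frac{1}{2} \frac{1}{6 - 442} \left(250 - -19\right)}{243507} - \frac{408903}{-275369} = \frac{250 + 19}{2 \left(-436\right)} \frac{1}{243507} - - \frac{408903}{275369} = \frac{1}{2} \left(- \frac{1}{436}\right) 269 \cdot \frac{1}{243507} + \frac{408903}{275369} = \left(- \frac{269}{872}\right) \frac{1}{243507} + \frac{408903}{275369} = - \frac{269}{212338104} + \frac{408903}{275369} = \frac{86825613665651}{58471331360376}$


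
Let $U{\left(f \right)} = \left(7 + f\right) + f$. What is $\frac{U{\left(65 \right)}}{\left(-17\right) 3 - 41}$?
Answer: $- \frac{137}{92} \approx -1.4891$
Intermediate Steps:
$U{\left(f \right)} = 7 + 2 f$
$\frac{U{\left(65 \right)}}{\left(-17\right) 3 - 41} = \frac{7 + 2 \cdot 65}{\left(-17\right) 3 - 41} = \frac{7 + 130}{-51 - 41} = \frac{137}{-92} = 137 \left(- \frac{1}{92}\right) = - \frac{137}{92}$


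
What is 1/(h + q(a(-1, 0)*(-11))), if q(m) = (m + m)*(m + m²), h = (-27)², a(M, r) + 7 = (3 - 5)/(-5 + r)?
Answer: 125/97073109 ≈ 1.2877e-6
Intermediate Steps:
a(M, r) = -7 - 2/(-5 + r) (a(M, r) = -7 + (3 - 5)/(-5 + r) = -7 - 2/(-5 + r))
h = 729
q(m) = 2*m*(m + m²) (q(m) = (2*m)*(m + m²) = 2*m*(m + m²))
1/(h + q(a(-1, 0)*(-11))) = 1/(729 + 2*(((33 - 7*0)/(-5 + 0))*(-11))²*(1 + ((33 - 7*0)/(-5 + 0))*(-11))) = 1/(729 + 2*(((33 + 0)/(-5))*(-11))²*(1 + ((33 + 0)/(-5))*(-11))) = 1/(729 + 2*(-⅕*33*(-11))²*(1 - ⅕*33*(-11))) = 1/(729 + 2*(-33/5*(-11))²*(1 - 33/5*(-11))) = 1/(729 + 2*(363/5)²*(1 + 363/5)) = 1/(729 + 2*(131769/25)*(368/5)) = 1/(729 + 96981984/125) = 1/(97073109/125) = 125/97073109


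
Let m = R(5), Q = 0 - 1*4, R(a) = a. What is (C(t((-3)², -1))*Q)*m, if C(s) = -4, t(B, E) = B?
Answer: 80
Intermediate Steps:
Q = -4 (Q = 0 - 4 = -4)
m = 5
(C(t((-3)², -1))*Q)*m = -4*(-4)*5 = 16*5 = 80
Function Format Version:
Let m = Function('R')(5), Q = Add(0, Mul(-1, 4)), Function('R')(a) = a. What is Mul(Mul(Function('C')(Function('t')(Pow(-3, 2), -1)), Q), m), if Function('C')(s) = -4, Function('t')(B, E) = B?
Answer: 80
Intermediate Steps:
Q = -4 (Q = Add(0, -4) = -4)
m = 5
Mul(Mul(Function('C')(Function('t')(Pow(-3, 2), -1)), Q), m) = Mul(Mul(-4, -4), 5) = Mul(16, 5) = 80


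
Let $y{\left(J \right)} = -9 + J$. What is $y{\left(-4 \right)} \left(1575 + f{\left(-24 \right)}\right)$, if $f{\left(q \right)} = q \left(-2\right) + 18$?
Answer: $-21333$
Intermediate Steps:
$f{\left(q \right)} = 18 - 2 q$ ($f{\left(q \right)} = - 2 q + 18 = 18 - 2 q$)
$y{\left(-4 \right)} \left(1575 + f{\left(-24 \right)}\right) = \left(-9 - 4\right) \left(1575 + \left(18 - -48\right)\right) = - 13 \left(1575 + \left(18 + 48\right)\right) = - 13 \left(1575 + 66\right) = \left(-13\right) 1641 = -21333$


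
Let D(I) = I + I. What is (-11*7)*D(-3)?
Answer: 462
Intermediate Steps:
D(I) = 2*I
(-11*7)*D(-3) = (-11*7)*(2*(-3)) = -77*(-6) = 462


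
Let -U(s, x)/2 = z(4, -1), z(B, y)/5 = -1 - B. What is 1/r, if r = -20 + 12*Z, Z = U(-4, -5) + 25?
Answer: 1/880 ≈ 0.0011364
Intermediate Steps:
z(B, y) = -5 - 5*B (z(B, y) = 5*(-1 - B) = -5 - 5*B)
U(s, x) = 50 (U(s, x) = -2*(-5 - 5*4) = -2*(-5 - 20) = -2*(-25) = 50)
Z = 75 (Z = 50 + 25 = 75)
r = 880 (r = -20 + 12*75 = -20 + 900 = 880)
1/r = 1/880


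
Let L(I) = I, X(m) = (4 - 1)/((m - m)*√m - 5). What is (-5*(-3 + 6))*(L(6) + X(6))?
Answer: -81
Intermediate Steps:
X(m) = -⅗ (X(m) = 3/(0*√m - 5) = 3/(0 - 5) = 3/(-5) = 3*(-⅕) = -⅗)
(-5*(-3 + 6))*(L(6) + X(6)) = (-5*(-3 + 6))*(6 - ⅗) = -5*3*(27/5) = -15*27/5 = -81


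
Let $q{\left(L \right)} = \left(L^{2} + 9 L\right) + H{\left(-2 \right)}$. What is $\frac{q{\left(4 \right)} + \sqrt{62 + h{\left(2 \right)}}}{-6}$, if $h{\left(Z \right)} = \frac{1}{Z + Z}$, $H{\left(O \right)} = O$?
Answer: $- \frac{25}{3} - \frac{\sqrt{249}}{12} \approx -9.6483$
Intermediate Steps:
$h{\left(Z \right)} = \frac{1}{2 Z}$
$q{\left(L \right)} = -2 + L^{2} + 9 L$ ($q{\left(L \right)} = \left(L^{2} + 9 L\right) - 2 = -2 + L^{2} + 9 L$)
$\frac{q{\left(4 \right)} + \sqrt{62 + h{\left(2 \right)}}}{-6} = \frac{\left(-2 + 4^{2} + 9 \cdot 4\right) + \sqrt{62 + \frac{1}{2 \cdot 2}}}{-6} = \left(\left(-2 + 16 + 36\right) + \sqrt{62 + \frac{1}{2} \cdot \frac{1}{2}}\right) \left(- \frac{1}{6}\right) = \left(50 + \sqrt{62 + \frac{1}{4}}\right) \left(- \frac{1}{6}\right) = \left(50 + \sqrt{\frac{249}{4}}\right) \left(- \frac{1}{6}\right) = \left(50 + \frac{\sqrt{249}}{2}\right) \left(- \frac{1}{6}\right) = - \frac{25}{3} - \frac{\sqrt{249}}{12}$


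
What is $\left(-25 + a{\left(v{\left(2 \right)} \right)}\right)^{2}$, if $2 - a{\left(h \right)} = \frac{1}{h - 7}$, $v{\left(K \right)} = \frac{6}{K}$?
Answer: $\frac{8281}{16} \approx 517.56$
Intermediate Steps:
$a{\left(h \right)} = 2 - \frac{1}{-7 + h}$ ($a{\left(h \right)} = 2 - \frac{1}{h - 7} = 2 - \frac{1}{-7 + h}$)
$\left(-25 + a{\left(v{\left(2 \right)} \right)}\right)^{2} = \left(-25 + \frac{-15 + 2 \cdot \frac{6}{2}}{-7 + \frac{6}{2}}\right)^{2} = \left(-25 + \frac{-15 + 2 \cdot 6 \cdot \frac{1}{2}}{-7 + 6 \cdot \frac{1}{2}}\right)^{2} = \left(-25 + \frac{-15 + 2 \cdot 3}{-7 + 3}\right)^{2} = \left(-25 + \frac{-15 + 6}{-4}\right)^{2} = \left(-25 - - \frac{9}{4}\right)^{2} = \left(-25 + \frac{9}{4}\right)^{2} = \left(- \frac{91}{4}\right)^{2} = \frac{8281}{16}$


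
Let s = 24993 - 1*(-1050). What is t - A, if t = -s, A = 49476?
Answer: -75519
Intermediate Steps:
s = 26043 (s = 24993 + 1050 = 26043)
t = -26043 (t = -1*26043 = -26043)
t - A = -26043 - 1*49476 = -26043 - 49476 = -75519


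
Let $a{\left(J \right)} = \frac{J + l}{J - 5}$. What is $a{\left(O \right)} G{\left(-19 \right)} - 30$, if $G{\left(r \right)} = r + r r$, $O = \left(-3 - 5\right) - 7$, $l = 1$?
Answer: $\frac{1047}{5} \approx 209.4$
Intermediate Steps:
$O = -15$ ($O = -8 - 7 = -15$)
$G{\left(r \right)} = r + r^{2}$
$a{\left(J \right)} = \frac{1 + J}{-5 + J}$ ($a{\left(J \right)} = \frac{J + 1}{J - 5} = \frac{1 + J}{-5 + J}$)
$a{\left(O \right)} G{\left(-19 \right)} - 30 = \frac{1 - 15}{-5 - 15} \left(- 19 \left(1 - 19\right)\right) - 30 = \frac{1}{-20} \left(-14\right) \left(\left(-19\right) \left(-18\right)\right) - 30 = \left(- \frac{1}{20}\right) \left(-14\right) 342 - 30 = \frac{7}{10} \cdot 342 - 30 = \frac{1197}{5} - 30 = \frac{1047}{5}$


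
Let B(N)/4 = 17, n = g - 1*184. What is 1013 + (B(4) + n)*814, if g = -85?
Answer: -162601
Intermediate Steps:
n = -269 (n = -85 - 1*184 = -85 - 184 = -269)
B(N) = 68 (B(N) = 4*17 = 68)
1013 + (B(4) + n)*814 = 1013 + (68 - 269)*814 = 1013 - 201*814 = 1013 - 163614 = -162601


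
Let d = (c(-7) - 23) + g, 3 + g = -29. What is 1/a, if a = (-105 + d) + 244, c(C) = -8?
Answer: 1/76 ≈ 0.013158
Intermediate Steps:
g = -32 (g = -3 - 29 = -32)
d = -63 (d = (-8 - 23) - 32 = -31 - 32 = -63)
a = 76 (a = (-105 - 63) + 244 = -168 + 244 = 76)
1/a = 1/76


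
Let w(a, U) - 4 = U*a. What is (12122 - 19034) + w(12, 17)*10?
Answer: -4832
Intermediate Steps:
w(a, U) = 4 + U*a
(12122 - 19034) + w(12, 17)*10 = (12122 - 19034) + (4 + 17*12)*10 = -6912 + (4 + 204)*10 = -6912 + 208*10 = -6912 + 2080 = -4832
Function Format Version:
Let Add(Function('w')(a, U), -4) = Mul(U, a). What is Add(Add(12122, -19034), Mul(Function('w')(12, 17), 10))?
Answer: -4832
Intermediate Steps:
Function('w')(a, U) = Add(4, Mul(U, a))
Add(Add(12122, -19034), Mul(Function('w')(12, 17), 10)) = Add(Add(12122, -19034), Mul(Add(4, Mul(17, 12)), 10)) = Add(-6912, Mul(Add(4, 204), 10)) = Add(-6912, Mul(208, 10)) = Add(-6912, 2080) = -4832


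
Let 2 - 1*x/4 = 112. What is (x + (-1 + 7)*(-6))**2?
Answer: 226576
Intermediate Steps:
x = -440 (x = 8 - 4*112 = 8 - 448 = -440)
(x + (-1 + 7)*(-6))**2 = (-440 + (-1 + 7)*(-6))**2 = (-440 + 6*(-6))**2 = (-440 - 36)**2 = (-476)**2 = 226576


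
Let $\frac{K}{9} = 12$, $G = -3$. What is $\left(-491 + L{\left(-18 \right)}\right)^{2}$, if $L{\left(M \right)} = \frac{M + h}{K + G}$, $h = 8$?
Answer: $\frac{106357969}{441} \approx 2.4117 \cdot 10^{5}$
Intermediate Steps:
$K = 108$ ($K = 9 \cdot 12 = 108$)
$L{\left(M \right)} = \frac{8}{105} + \frac{M}{105}$ ($L{\left(M \right)} = \frac{M + 8}{108 - 3} = \frac{8 + M}{105} = \left(8 + M\right) \frac{1}{105} = \frac{8}{105} + \frac{M}{105}$)
$\left(-491 + L{\left(-18 \right)}\right)^{2} = \left(-491 + \left(\frac{8}{105} + \frac{1}{105} \left(-18\right)\right)\right)^{2} = \left(-491 + \left(\frac{8}{105} - \frac{6}{35}\right)\right)^{2} = \left(-491 - \frac{2}{21}\right)^{2} = \left(- \frac{10313}{21}\right)^{2} = \frac{106357969}{441}$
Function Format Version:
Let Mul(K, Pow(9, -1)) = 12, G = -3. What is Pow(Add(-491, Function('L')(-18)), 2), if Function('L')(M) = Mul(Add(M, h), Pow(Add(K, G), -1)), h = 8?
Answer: Rational(106357969, 441) ≈ 2.4117e+5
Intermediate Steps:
K = 108 (K = Mul(9, 12) = 108)
Function('L')(M) = Add(Rational(8, 105), Mul(Rational(1, 105), M)) (Function('L')(M) = Mul(Add(M, 8), Pow(Add(108, -3), -1)) = Mul(Add(8, M), Pow(105, -1)) = Mul(Add(8, M), Rational(1, 105)) = Add(Rational(8, 105), Mul(Rational(1, 105), M)))
Pow(Add(-491, Function('L')(-18)), 2) = Pow(Add(-491, Add(Rational(8, 105), Mul(Rational(1, 105), -18))), 2) = Pow(Add(-491, Add(Rational(8, 105), Rational(-6, 35))), 2) = Pow(Add(-491, Rational(-2, 21)), 2) = Pow(Rational(-10313, 21), 2) = Rational(106357969, 441)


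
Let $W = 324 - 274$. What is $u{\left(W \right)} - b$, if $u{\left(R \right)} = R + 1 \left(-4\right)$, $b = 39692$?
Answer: $-39646$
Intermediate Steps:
$W = 50$
$u{\left(R \right)} = -4 + R$ ($u{\left(R \right)} = R - 4 = -4 + R$)
$u{\left(W \right)} - b = \left(-4 + 50\right) - 39692 = 46 - 39692 = -39646$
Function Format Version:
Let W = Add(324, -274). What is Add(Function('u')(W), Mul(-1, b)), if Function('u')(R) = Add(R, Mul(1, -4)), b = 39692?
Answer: -39646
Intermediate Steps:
W = 50
Function('u')(R) = Add(-4, R) (Function('u')(R) = Add(R, -4) = Add(-4, R))
Add(Function('u')(W), Mul(-1, b)) = Add(Add(-4, 50), Mul(-1, 39692)) = Add(46, -39692) = -39646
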